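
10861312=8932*1216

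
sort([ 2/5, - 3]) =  [ - 3,2/5 ]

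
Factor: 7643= 7643^1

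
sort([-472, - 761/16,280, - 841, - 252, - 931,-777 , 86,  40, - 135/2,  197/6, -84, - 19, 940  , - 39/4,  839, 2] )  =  [ - 931,-841, -777,-472,-252,  -  84, - 135/2, - 761/16, - 19, - 39/4,2, 197/6,  40 , 86, 280,  839, 940]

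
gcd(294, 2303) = 49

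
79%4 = 3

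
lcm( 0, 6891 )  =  0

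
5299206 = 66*80291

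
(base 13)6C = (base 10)90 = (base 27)39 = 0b1011010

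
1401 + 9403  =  10804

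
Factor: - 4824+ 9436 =2^2*1153^1  =  4612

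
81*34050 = 2758050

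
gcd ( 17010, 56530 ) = 10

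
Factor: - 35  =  -5^1 * 7^1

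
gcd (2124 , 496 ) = 4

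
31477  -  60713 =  - 29236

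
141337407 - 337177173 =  - 195839766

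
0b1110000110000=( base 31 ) 7FO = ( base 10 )7216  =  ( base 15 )2211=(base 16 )1c30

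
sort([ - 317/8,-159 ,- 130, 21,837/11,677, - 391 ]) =[  -  391 , - 159, - 130,-317/8,21, 837/11, 677 ] 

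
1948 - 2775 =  - 827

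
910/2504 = 455/1252 = 0.36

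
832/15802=416/7901 = 0.05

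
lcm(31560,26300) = 157800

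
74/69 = 74/69 = 1.07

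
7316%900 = 116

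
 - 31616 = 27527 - 59143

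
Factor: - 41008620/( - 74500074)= 6834770/12416679 = 2^1*3^( - 3)*5^1*11^( - 1)*97^(-1) * 431^ ( - 1 )*683477^1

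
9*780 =7020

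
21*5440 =114240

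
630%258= 114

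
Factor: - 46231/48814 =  - 2^(-1)*83^1*557^1 * 24407^( -1)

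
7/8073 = 7/8073 = 0.00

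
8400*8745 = 73458000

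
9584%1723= 969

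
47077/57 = 47077/57 = 825.91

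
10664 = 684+9980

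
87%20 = 7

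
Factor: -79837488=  - 2^4*3^4*61603^1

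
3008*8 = 24064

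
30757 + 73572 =104329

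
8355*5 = 41775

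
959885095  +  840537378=1800422473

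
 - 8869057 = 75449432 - 84318489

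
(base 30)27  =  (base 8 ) 103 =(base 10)67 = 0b1000011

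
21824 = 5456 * 4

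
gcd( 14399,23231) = 1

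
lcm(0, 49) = 0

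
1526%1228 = 298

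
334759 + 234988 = 569747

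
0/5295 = 0= 0.00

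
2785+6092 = 8877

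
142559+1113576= 1256135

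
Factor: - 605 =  - 5^1*11^2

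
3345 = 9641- 6296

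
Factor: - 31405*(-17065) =5^2*11^1*571^1 * 3413^1 = 535926325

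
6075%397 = 120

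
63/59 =1 + 4/59  =  1.07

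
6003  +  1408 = 7411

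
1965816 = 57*34488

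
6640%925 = 165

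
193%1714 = 193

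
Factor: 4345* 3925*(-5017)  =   - 5^3 * 11^1*29^1* 79^1 * 157^1*173^1  =  - 85560545125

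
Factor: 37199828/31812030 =2^1 * 3^ ( - 2)*5^( - 1) * 283^(-1)  *  1249^ ( - 1)*9299957^1 = 18599914/15906015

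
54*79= 4266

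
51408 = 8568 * 6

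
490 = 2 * 245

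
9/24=3/8 = 0.38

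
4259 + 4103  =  8362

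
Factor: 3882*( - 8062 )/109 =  - 2^2*3^1*29^1*109^( - 1 )*139^1*647^1 = -31296684/109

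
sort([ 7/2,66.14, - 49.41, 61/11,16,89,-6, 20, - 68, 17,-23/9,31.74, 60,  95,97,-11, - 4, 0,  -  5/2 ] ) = [ - 68,-49.41,-11,-6, - 4, -23/9, - 5/2, 0, 7/2 , 61/11 , 16, 17, 20,31.74,60,  66.14, 89, 95,97] 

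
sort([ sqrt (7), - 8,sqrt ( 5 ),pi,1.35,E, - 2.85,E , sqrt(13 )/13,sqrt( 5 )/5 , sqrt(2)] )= [ - 8, - 2.85,sqrt( 13)/13, sqrt( 5 )/5,1.35,sqrt( 2 ), sqrt( 5 ),sqrt(7), E,E,  pi]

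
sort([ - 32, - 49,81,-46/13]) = [ - 49, - 32,-46/13  ,  81 ]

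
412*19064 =7854368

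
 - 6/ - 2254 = 3/1127= 0.00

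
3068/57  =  3068/57 = 53.82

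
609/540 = 203/180 = 1.13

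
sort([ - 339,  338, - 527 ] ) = [ - 527,  -  339, 338]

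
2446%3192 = 2446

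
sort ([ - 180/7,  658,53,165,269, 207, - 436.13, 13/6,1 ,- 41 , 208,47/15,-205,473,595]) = [-436.13, - 205, - 41, - 180/7,1,13/6, 47/15, 53,  165, 207,208, 269, 473,  595,658]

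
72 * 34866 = 2510352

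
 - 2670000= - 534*5000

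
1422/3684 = 237/614 = 0.39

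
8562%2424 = 1290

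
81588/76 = 20397/19  =  1073.53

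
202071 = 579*349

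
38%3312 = 38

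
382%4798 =382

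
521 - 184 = 337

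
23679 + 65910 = 89589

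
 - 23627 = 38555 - 62182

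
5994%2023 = 1948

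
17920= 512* 35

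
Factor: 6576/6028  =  12/11 = 2^2 * 3^1*11^( - 1)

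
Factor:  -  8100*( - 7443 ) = 2^2*3^6*5^2  *827^1 = 60288300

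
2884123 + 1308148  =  4192271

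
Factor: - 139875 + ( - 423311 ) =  -2^1*13^1*21661^1 = - 563186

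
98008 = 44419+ 53589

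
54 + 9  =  63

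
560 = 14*40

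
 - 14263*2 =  - 28526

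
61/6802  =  61/6802   =  0.01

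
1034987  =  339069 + 695918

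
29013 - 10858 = 18155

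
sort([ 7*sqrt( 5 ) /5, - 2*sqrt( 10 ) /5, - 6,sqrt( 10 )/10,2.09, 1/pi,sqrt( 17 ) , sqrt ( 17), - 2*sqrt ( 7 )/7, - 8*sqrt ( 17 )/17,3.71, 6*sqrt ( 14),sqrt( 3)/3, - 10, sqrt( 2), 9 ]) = [ - 10, - 6,  -  8*sqrt( 17 ) /17,-2*sqrt (10 ) /5, - 2*sqrt(7 ) /7,sqrt (10)/10,1/pi, sqrt( 3 ) /3,sqrt( 2 ),2.09,7*sqrt( 5 ) /5,3.71,sqrt(17), sqrt( 17),9, 6*sqrt(14 ) ]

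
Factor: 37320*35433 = 2^3*3^3*5^1 *31^1 * 127^1 * 311^1 = 1322359560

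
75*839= 62925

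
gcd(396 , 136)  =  4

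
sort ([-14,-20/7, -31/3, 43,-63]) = [ - 63,  -  14,-31/3,-20/7, 43]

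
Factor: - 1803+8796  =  3^3* 7^1*37^1 = 6993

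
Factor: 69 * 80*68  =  2^6*3^1*5^1 *17^1*23^1 =375360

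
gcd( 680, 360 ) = 40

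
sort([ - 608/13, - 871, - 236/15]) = [ - 871,-608/13,  -  236/15]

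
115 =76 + 39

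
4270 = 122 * 35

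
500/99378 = 250/49689=   0.01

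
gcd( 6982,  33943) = 1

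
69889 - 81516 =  - 11627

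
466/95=466/95 = 4.91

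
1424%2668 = 1424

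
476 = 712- 236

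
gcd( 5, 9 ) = 1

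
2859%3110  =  2859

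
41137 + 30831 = 71968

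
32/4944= 2/309= 0.01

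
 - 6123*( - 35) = 214305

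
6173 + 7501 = 13674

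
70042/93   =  753 + 13/93 = 753.14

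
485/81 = 485/81   =  5.99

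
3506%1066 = 308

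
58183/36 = 58183/36= 1616.19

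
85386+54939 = 140325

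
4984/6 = 2492/3 =830.67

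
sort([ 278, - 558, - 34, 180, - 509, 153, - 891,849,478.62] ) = [  -  891, - 558 ,  -  509, - 34,153,180,278,478.62, 849]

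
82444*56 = 4616864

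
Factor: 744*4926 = 3664944 = 2^4 * 3^2 * 31^1*821^1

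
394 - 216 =178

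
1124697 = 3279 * 343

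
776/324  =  2 + 32/81 = 2.40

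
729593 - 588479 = 141114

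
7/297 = 7/297 = 0.02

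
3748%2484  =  1264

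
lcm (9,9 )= 9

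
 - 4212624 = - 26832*157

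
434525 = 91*4775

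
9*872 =7848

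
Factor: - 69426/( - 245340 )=133/470 = 2^( - 1)*5^( - 1 )*7^1*19^1 * 47^( - 1) 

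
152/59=2+34/59 = 2.58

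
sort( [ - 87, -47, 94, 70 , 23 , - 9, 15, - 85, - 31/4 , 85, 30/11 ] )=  [ - 87, - 85, - 47, - 9, - 31/4,30/11,15,  23, 70, 85, 94] 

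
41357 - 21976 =19381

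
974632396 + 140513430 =1115145826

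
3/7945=3/7945=0.00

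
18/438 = 3/73  =  0.04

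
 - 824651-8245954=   -  9070605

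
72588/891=81 + 139/297 = 81.47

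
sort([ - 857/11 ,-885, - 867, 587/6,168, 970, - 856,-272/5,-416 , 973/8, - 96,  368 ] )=[-885,-867,-856, - 416, - 96, - 857/11, - 272/5,587/6,973/8,168,368,970]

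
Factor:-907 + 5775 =4868 = 2^2*1217^1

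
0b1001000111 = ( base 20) 193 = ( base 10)583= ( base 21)16g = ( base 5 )4313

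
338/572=13/22 = 0.59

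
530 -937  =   - 407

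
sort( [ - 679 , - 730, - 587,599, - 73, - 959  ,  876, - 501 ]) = [ - 959, - 730, -679, - 587, - 501, - 73,599, 876] 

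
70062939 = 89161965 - 19099026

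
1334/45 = 1334/45= 29.64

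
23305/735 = 4661/147=31.71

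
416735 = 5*83347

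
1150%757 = 393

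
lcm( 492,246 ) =492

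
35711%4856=1719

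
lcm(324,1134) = 2268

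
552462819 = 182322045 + 370140774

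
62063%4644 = 1691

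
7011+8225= 15236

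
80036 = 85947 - 5911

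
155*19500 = 3022500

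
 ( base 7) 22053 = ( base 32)5cm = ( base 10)5526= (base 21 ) CB3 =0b1010110010110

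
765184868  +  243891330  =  1009076198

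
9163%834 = 823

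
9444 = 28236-18792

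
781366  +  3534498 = 4315864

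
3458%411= 170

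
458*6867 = 3145086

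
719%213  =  80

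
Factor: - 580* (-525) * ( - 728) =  - 2^5*3^1*5^3 * 7^2 * 13^1*29^1 = - 221676000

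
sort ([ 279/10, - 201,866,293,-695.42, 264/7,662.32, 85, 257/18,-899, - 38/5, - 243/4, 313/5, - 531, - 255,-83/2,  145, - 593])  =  [ -899, - 695.42, - 593,-531, - 255,-201, - 243/4,-83/2,-38/5,257/18, 279/10 , 264/7, 313/5,85 , 145 , 293,  662.32 , 866 ]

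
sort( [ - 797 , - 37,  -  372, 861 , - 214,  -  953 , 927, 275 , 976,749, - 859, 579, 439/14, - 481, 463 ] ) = [ - 953, -859, - 797,-481,-372, - 214, - 37, 439/14,275 , 463,579,749,861, 927,976] 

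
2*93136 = 186272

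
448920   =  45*9976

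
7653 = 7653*1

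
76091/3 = 25363 +2/3 = 25363.67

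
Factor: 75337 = 75337^1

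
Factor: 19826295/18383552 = 2^( -6 )*3^1*5^1*11^( - 1 )*26113^( - 1) * 1321753^1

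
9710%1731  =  1055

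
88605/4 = 88605/4 = 22151.25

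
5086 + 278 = 5364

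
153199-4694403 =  - 4541204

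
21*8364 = 175644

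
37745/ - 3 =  - 12582 + 1/3 = - 12581.67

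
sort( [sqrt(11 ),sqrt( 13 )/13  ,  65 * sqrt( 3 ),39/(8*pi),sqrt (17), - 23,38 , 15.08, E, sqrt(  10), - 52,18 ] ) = [ - 52,-23,sqrt(13)/13,39/ ( 8*pi),  E, sqrt(10 ), sqrt(11 ),sqrt (17) , 15.08 , 18, 38, 65* sqrt(3 ) ] 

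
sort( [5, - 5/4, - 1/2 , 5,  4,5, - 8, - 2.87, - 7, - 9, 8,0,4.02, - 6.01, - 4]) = [-9, - 8, - 7, - 6.01, - 4 , - 2.87, - 5/4,- 1/2,  0, 4,4.02,5,5 , 5,8] 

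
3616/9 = 401 + 7/9 =401.78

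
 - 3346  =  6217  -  9563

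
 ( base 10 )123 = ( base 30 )43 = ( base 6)323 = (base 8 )173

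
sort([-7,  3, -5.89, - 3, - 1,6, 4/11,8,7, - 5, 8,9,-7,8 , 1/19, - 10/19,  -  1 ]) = [ - 7, - 7, - 5.89, - 5 ,-3, - 1, - 1, - 10/19, 1/19, 4/11,3,6,7,8,8,8,  9]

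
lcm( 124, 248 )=248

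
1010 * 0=0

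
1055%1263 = 1055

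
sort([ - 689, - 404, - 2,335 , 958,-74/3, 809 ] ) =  [ - 689 ,-404,-74/3, - 2 , 335, 809,958 ] 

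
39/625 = 39/625 = 0.06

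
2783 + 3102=5885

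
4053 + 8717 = 12770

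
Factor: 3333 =3^1*11^1 * 101^1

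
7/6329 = 7/6329 = 0.00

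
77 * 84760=6526520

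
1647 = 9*183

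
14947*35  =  523145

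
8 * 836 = 6688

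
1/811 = 1/811=0.00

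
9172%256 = 212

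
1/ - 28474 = -1 + 28473/28474 =- 0.00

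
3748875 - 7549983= -3801108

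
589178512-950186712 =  - 361008200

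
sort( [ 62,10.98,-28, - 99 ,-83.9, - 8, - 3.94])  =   [-99, - 83.9, - 28,- 8,  -  3.94,10.98, 62]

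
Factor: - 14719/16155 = -41/45 = -  3^(  -  2)*5^( - 1)*41^1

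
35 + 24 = 59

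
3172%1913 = 1259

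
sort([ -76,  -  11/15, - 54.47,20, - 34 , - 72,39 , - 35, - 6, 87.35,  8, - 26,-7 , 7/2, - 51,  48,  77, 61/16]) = [- 76,  -  72, -54.47,-51,  -  35, - 34, -26 , - 7 , - 6, - 11/15,7/2, 61/16,8,20,39, 48,77, 87.35 ]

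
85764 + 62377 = 148141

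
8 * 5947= 47576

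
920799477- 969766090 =-48966613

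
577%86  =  61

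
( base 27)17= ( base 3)1021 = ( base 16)22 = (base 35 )Y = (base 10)34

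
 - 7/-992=7/992 = 0.01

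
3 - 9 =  - 6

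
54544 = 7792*7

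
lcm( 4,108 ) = 108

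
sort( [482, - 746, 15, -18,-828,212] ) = [ - 828, - 746,-18, 15,212,482]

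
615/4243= 615/4243 = 0.14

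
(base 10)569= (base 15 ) 27E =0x239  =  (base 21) 162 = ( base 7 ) 1442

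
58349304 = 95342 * 612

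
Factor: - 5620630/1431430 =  - 562063/143143=- 7^( - 1 )*11^( - 2 )*13^ (  -  2)* 67^1*8389^1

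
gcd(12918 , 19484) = 2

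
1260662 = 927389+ 333273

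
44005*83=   3652415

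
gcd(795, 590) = 5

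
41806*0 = 0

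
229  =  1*229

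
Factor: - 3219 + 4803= 2^4*3^2*11^1=1584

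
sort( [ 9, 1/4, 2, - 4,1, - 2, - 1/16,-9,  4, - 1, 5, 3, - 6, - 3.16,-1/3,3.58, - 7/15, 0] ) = [ - 9, - 6,  -  4 , - 3.16, - 2, - 1 , - 7/15,-1/3, - 1/16, 0,  1/4,  1, 2, 3 , 3.58, 4,5, 9 ]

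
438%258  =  180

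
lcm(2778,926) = 2778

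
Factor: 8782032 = 2^4*3^1*7^1 *59^1*443^1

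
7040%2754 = 1532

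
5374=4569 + 805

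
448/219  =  448/219 = 2.05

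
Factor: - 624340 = - 2^2*5^1*19^1*31^1*53^1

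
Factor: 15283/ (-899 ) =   -  17^1= -17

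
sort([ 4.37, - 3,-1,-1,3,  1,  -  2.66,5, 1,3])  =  [  -  3, - 2.66, - 1, - 1, 1,1,3, 3,4.37 , 5 ] 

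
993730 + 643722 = 1637452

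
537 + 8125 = 8662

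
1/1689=1/1689 = 0.00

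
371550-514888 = - 143338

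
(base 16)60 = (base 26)3i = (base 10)96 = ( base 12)80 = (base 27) 3f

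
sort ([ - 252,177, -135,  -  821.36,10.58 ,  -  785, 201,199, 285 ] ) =[ - 821.36,-785, - 252, -135, 10.58,177, 199 , 201, 285]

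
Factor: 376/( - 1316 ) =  - 2^1*7^ ( - 1 ) = - 2/7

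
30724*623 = 19141052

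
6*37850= 227100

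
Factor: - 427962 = - 2^1*3^1 * 71327^1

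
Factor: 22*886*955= 2^2*5^1*11^1*191^1*443^1= 18614860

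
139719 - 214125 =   -  74406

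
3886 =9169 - 5283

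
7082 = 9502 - 2420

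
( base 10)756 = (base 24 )17C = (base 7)2130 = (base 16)2F4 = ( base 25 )156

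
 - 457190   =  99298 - 556488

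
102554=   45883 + 56671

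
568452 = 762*746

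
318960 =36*8860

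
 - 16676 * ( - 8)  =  133408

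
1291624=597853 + 693771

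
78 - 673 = -595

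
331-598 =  - 267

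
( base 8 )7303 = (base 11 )2926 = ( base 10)3779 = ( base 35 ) 32y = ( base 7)14006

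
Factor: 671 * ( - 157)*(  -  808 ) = 85120376 = 2^3*11^1 * 61^1 * 101^1 *157^1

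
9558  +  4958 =14516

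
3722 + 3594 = 7316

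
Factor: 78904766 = 2^1*23^1 * 29^1*59149^1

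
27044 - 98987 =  - 71943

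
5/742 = 5/742 =0.01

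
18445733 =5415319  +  13030414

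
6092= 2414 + 3678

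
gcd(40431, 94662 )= 3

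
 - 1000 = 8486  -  9486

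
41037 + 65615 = 106652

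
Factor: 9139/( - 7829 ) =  - 13^1*19^1*37^1*7829^( - 1) 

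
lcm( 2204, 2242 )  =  130036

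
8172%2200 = 1572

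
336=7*48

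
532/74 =266/37 = 7.19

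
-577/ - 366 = 1 + 211/366  =  1.58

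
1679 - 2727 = - 1048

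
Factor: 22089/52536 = 2^( - 3 )*11^( - 1) * 37^1=37/88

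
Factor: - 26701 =-26701^1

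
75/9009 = 25/3003 = 0.01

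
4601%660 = 641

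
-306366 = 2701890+  -  3008256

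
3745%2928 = 817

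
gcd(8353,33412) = 8353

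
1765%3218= 1765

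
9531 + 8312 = 17843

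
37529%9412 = 9293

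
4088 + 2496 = 6584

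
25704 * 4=102816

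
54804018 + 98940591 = 153744609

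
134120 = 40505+93615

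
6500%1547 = 312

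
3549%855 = 129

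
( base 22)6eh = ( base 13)1615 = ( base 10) 3229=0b110010011101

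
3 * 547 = 1641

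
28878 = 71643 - 42765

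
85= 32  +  53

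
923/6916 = 71/532= 0.13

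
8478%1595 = 503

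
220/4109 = 220/4109 = 0.05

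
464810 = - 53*( - 8770)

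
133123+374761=507884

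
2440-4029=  - 1589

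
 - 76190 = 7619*( - 10)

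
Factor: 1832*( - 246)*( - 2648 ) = 2^7*3^1*41^1 * 229^1*331^1 = 1193379456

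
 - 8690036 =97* ( - 89588) 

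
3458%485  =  63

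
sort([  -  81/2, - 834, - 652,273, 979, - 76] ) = [ - 834, - 652, - 76, - 81/2, 273, 979 ] 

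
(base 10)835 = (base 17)2f2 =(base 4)31003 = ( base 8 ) 1503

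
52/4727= 52/4727 = 0.01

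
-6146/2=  - 3073 = -3073.00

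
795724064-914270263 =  - 118546199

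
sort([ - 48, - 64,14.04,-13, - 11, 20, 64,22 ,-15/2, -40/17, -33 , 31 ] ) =[ - 64,-48, - 33 ,-13,-11, - 15/2, - 40/17,  14.04 , 20 , 22,  31,64]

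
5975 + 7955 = 13930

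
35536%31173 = 4363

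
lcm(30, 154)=2310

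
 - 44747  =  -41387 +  - 3360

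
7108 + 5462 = 12570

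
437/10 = 43  +  7/10 =43.70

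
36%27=9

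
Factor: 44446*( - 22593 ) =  - 2^1*3^1*17^1*71^1 * 313^1*443^1 = - 1004168478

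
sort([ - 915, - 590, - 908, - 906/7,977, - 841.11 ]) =[ - 915, -908,-841.11, - 590,  -  906/7, 977 ]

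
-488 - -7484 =6996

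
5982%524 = 218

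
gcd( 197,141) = 1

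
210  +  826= 1036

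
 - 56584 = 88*(-643)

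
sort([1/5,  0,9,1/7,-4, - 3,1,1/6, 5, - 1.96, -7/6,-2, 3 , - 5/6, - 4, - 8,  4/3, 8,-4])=[- 8,  -  4 , - 4, - 4, - 3, - 2, - 1.96,-7/6,- 5/6, 0,1/7,1/6 , 1/5, 1, 4/3,3,5,8 , 9]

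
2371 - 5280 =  - 2909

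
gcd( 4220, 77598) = 2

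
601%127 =93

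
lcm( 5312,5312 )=5312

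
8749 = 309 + 8440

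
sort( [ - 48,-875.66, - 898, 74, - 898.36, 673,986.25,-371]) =[ - 898.36,-898,  -  875.66,  -  371, - 48,74,673,  986.25 ] 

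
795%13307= 795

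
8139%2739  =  2661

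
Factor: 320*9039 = 2892480=2^6*3^1*5^1*23^1*131^1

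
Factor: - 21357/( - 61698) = 9/26 =2^( - 1)*3^2*13^( - 1 )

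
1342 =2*671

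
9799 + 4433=14232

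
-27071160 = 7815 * ( - 3464)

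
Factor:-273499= -29^1*9431^1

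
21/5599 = 21/5599= 0.00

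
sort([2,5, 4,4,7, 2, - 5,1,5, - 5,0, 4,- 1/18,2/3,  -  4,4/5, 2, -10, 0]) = [ - 10, - 5, - 5, - 4, - 1/18,0, 0 , 2/3 , 4/5, 1, 2, 2,2, 4, 4, 4, 5, 5,7 ] 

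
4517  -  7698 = - 3181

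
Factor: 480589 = 113^1*4253^1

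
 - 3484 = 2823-6307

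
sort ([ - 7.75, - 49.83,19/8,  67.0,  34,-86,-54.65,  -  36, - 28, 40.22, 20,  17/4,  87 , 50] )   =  [ - 86, - 54.65, - 49.83,  -  36,- 28, - 7.75,  19/8, 17/4, 20,  34,  40.22,50, 67.0,87]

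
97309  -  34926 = 62383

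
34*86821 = 2951914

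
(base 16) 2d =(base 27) 1i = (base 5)140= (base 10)45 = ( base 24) 1L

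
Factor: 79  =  79^1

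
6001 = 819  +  5182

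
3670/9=3670/9 = 407.78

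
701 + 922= 1623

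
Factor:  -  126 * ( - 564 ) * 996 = 70779744 = 2^5 * 3^4 *7^1*47^1 * 83^1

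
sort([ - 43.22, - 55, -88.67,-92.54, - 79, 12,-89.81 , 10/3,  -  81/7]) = [ -92.54, - 89.81, - 88.67, - 79, - 55, - 43.22, - 81/7,10/3, 12]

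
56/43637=56/43637 =0.00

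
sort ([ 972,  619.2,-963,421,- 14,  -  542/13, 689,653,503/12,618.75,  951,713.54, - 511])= [-963, - 511, - 542/13, - 14, 503/12, 421,618.75,619.2,653,689, 713.54 , 951,  972]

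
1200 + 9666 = 10866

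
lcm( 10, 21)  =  210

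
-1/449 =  - 1 + 448/449 = - 0.00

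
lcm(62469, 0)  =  0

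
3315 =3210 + 105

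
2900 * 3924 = 11379600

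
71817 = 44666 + 27151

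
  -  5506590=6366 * ( - 865) 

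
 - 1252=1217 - 2469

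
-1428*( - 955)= 1363740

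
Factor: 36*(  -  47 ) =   -  2^2*3^2* 47^1 = -  1692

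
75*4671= 350325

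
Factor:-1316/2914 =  - 2^1*7^1*31^(-1 ) = -14/31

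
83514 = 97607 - 14093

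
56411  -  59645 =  - 3234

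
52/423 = 52/423=0.12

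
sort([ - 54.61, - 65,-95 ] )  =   [ - 95, -65,-54.61 ] 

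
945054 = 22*42957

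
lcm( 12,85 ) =1020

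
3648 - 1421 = 2227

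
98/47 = 2 + 4/47  =  2.09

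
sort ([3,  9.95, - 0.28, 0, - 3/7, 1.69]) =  [-3/7, - 0.28,0, 1.69,3,9.95]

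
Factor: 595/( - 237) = -3^( - 1 ) * 5^1*7^1*17^1*79^( - 1)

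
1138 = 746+392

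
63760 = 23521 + 40239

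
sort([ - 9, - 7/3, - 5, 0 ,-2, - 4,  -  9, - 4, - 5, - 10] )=[ - 10, - 9, - 9, - 5, - 5, - 4, - 4, - 7/3, - 2, 0] 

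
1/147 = 1/147 = 0.01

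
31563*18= 568134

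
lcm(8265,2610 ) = 49590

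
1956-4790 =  - 2834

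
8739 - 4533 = 4206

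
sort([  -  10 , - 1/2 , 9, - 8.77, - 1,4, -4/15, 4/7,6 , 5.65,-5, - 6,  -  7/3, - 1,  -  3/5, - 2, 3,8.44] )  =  [ - 10, - 8.77, - 6, - 5, - 7/3 ,-2, - 1,-1, - 3/5, - 1/2,  -  4/15,4/7,3 , 4, 5.65 , 6, 8.44,9 ] 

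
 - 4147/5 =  - 4147/5   =  - 829.40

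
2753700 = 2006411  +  747289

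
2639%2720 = 2639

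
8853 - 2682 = 6171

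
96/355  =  96/355  =  0.27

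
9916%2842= 1390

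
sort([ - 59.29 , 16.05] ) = [- 59.29, 16.05]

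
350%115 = 5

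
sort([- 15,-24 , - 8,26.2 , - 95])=[ - 95, - 24 ,-15, - 8,26.2]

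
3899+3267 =7166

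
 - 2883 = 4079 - 6962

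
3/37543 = 3/37543= 0.00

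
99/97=1+2/97 =1.02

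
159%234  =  159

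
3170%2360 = 810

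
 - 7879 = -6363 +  - 1516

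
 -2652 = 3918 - 6570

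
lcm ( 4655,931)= 4655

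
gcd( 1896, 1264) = 632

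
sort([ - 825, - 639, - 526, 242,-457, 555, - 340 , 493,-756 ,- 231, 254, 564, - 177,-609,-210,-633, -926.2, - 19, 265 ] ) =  [ - 926.2,  -  825, - 756 , - 639,-633,-609,-526, - 457 ,- 340,-231, - 210,-177, - 19, 242,  254,265,493, 555, 564] 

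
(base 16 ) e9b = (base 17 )CFG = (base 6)25151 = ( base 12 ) 21B7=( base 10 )3739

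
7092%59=12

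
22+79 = 101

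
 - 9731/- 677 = 9731/677 = 14.37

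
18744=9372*2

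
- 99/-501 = 33/167 = 0.20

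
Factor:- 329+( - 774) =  - 1103 = - 1103^1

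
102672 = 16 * 6417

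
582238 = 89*6542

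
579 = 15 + 564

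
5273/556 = 9 + 269/556 = 9.48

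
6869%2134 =467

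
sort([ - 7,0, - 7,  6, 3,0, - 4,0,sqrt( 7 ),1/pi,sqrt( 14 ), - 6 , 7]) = [ - 7, - 7, - 6,  -  4,0, 0,0,1/pi, sqrt(7 ),3,sqrt( 14 ),6,7]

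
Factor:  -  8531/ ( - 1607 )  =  19^1*449^1*1607^( - 1 ) 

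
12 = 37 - 25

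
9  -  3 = 6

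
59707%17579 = 6970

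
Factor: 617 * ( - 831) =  - 3^1*277^1*617^1= -512727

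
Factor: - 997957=- 89^1*11213^1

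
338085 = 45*7513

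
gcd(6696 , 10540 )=124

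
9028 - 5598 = 3430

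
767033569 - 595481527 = 171552042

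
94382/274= 344 + 63/137 = 344.46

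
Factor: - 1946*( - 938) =1825348 = 2^2*7^2*67^1*139^1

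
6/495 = 2/165 = 0.01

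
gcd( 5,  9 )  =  1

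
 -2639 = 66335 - 68974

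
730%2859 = 730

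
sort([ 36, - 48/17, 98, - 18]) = [ - 18, - 48/17,36 , 98 ]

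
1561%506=43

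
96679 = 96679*1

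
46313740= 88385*524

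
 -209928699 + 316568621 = 106639922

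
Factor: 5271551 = 5271551^1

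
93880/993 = 94 + 538/993 = 94.54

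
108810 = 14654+94156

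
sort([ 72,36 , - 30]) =[-30 , 36, 72 ]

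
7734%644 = 6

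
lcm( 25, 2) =50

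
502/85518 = 251/42759 = 0.01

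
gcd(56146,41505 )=1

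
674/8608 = 337/4304 = 0.08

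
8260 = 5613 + 2647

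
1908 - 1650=258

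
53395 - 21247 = 32148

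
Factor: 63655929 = 3^3*149^1*15823^1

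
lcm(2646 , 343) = 18522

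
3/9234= 1/3078 = 0.00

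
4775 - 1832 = 2943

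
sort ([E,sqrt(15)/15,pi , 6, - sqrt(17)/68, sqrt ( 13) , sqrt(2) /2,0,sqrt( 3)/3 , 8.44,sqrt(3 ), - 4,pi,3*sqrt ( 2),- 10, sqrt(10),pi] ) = [ - 10, - 4,-sqrt(17)/68,0,sqrt( 15)/15, sqrt(3) /3, sqrt(2 ) /2,  sqrt(3),E, pi,pi,pi,sqrt( 10),sqrt( 13 ), 3 * sqrt(2 ),6,8.44 ]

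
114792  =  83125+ 31667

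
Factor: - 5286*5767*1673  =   -2^1* 3^1*7^1*73^1*79^1 * 239^1*881^1 = - 51000337626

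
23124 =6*3854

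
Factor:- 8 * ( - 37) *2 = 592   =  2^4*37^1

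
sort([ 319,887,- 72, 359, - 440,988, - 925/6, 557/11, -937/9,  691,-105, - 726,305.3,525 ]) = [ - 726,-440, - 925/6, - 105,-937/9, -72 , 557/11, 305.3,319,  359,525, 691, 887, 988]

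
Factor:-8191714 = - 2^1*4095857^1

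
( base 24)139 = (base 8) 1221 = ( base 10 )657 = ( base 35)IR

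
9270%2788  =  906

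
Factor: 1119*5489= 6142191 = 3^1*11^1*373^1*499^1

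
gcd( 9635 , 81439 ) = 1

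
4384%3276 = 1108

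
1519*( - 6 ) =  - 9114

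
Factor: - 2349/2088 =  - 2^( - 3)*3^2=-9/8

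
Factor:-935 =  - 5^1*11^1*17^1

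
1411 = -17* ( - 83 ) 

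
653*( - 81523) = -53234519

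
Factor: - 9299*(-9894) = 92004306=2^1*3^1*17^2*97^1 * 547^1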